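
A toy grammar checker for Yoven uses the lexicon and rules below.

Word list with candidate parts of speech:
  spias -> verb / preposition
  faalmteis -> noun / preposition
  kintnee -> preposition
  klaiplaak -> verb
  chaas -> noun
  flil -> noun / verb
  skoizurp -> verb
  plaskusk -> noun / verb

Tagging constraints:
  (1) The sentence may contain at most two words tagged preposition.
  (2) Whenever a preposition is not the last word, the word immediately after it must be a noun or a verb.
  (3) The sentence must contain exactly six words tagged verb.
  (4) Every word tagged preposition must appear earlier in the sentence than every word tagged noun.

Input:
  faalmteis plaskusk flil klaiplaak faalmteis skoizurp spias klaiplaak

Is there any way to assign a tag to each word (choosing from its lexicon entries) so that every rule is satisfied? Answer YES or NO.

Candidates per position — 1:faalmteis {noun,preposition}; 2:plaskusk {noun,verb}; 3:flil {noun,verb}; 4:klaiplaak {verb}; 5:faalmteis {noun,preposition}; 6:skoizurp {verb}; 7:spias {verb,preposition}; 8:klaiplaak {verb}.
One satisfying assignment: noun verb verb verb noun verb verb verb.
Rule-by-rule: rule 1 ok; rule 2 ok; rule 3 ok; rule 4 ok.

YES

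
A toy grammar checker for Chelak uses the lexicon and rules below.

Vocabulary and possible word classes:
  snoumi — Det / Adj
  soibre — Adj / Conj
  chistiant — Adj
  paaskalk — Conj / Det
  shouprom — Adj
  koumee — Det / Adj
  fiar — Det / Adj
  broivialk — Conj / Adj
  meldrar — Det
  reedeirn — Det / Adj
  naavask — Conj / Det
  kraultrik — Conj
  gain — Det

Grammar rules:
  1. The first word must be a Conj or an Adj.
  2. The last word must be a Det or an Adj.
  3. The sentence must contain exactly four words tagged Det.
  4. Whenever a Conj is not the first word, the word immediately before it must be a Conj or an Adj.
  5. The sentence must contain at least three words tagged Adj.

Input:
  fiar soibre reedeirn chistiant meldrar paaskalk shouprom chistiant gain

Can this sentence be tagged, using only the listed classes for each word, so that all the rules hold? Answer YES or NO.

Candidates per position — 1:fiar {Det,Adj}; 2:soibre {Adj,Conj}; 3:reedeirn {Det,Adj}; 4:chistiant {Adj}; 5:meldrar {Det}; 6:paaskalk {Conj,Det}; 7:shouprom {Adj}; 8:chistiant {Adj}; 9:gain {Det}.
One satisfying assignment: Adj Adj Det Adj Det Det Adj Adj Det.
Check: rule 1 ✓; rule 2 ✓; rule 3 ✓; rule 4 ✓; rule 5 ✓.

YES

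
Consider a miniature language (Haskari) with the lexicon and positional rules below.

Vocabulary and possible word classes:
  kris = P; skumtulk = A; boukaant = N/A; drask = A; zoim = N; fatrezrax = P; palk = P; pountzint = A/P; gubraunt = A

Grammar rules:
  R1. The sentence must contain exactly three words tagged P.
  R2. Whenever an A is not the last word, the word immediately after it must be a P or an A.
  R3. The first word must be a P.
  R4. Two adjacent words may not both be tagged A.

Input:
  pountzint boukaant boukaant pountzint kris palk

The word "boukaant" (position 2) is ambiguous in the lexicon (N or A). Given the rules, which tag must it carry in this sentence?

Candidates per position — 1:pountzint {A,P}; 2:boukaant {N,A}; 3:boukaant {N,A}; 4:pountzint {A,P}; 5:kris {P}; 6:palk {P}.
Position 1: A is ruled out by rule 3; that leaves P.
Position 4: P is ruled out by rule 1; that leaves A.
Position 3: A is ruled out by rule 4; that leaves N.
Position 2: A is ruled out by rule 2; that leaves N.
The only consistent sequence is: P N N A P P.
Verifying each rule — rule 1 holds; rule 2 holds; rule 3 holds; rule 4 holds.

N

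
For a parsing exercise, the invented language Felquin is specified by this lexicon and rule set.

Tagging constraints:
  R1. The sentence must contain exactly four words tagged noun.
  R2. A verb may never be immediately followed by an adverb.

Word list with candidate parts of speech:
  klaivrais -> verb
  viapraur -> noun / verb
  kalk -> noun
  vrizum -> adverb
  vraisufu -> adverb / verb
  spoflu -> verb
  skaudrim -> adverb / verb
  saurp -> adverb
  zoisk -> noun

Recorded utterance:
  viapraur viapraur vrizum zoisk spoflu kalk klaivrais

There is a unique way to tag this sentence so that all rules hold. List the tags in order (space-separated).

noun noun adverb noun verb noun verb

Candidates per position — 1:viapraur {noun,verb}; 2:viapraur {noun,verb}; 3:vrizum {adverb}; 4:zoisk {noun}; 5:spoflu {verb}; 6:kalk {noun}; 7:klaivrais {verb}.
Position 1: verb is ruled out by rule 1; that leaves noun.
Position 2: verb is ruled out by rule 1; that leaves noun.
The unique satisfying tagging is: noun noun adverb noun verb noun verb.
Rule-by-rule: rule 1 ✓; rule 2 ✓.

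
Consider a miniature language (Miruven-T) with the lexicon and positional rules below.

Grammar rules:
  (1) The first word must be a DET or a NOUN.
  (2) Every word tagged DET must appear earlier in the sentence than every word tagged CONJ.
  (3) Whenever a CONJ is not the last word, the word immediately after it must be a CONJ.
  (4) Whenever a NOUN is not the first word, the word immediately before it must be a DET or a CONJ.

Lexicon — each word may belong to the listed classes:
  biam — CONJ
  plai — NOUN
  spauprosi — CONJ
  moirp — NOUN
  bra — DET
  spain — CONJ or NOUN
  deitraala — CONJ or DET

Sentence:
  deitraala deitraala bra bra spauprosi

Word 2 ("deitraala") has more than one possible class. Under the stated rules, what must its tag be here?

Candidates per position — 1:deitraala {CONJ,DET}; 2:deitraala {CONJ,DET}; 3:bra {DET}; 4:bra {DET}; 5:spauprosi {CONJ}.
Position 1: tagging it CONJ would leave rule 1 unsatisfiable, so it must be DET.
Position 2: tagging it CONJ would leave rule 2 unsatisfiable, so it must be DET.
So the tagging must be: DET DET DET DET CONJ.
Rule-by-rule: rule 1 holds; rule 2 holds; rule 3 holds; rule 4 holds.

DET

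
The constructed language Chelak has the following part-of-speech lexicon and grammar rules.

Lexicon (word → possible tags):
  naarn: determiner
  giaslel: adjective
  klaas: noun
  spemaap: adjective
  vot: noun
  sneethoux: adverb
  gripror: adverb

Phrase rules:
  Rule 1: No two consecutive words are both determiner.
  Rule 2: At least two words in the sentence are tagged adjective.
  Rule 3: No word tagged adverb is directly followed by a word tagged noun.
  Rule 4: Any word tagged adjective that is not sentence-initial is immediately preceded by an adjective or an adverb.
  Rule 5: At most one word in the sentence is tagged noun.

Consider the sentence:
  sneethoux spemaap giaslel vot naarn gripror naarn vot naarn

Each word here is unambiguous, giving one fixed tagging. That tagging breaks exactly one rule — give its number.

Fixed tagging: adverb adjective adjective noun determiner adverb determiner noun determiner.
Rule check: R1 ok, R2 ok, R3 ok, R4 ok, R5 fails.
Only rule 5 fails.

5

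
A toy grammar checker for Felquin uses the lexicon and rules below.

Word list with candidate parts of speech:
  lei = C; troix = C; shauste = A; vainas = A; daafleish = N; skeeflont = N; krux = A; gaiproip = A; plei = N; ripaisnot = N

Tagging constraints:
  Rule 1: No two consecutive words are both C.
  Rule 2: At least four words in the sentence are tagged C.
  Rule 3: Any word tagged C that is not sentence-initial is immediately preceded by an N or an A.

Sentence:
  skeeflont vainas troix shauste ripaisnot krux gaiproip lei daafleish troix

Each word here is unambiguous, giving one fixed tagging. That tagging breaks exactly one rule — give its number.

2

Fixed tagging: N A C A N A A C N C.
Applying the rules: R1 holds, R2 violated, R3 holds.
Only rule 2 fails.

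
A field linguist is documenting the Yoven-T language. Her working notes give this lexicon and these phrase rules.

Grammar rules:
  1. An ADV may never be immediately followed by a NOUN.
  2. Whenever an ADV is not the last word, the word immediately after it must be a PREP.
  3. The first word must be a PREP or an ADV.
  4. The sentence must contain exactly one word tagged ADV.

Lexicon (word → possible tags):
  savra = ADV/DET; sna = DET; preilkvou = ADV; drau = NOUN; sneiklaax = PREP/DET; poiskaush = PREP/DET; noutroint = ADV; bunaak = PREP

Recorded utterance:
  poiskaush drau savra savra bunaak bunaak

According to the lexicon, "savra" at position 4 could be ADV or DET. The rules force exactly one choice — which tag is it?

ADV

Candidates per position — 1:poiskaush {PREP,DET}; 2:drau {NOUN}; 3:savra {ADV,DET}; 4:savra {ADV,DET}; 5:bunaak {PREP}; 6:bunaak {PREP}.
If word 1 were DET, no tagging could satisfy rule 3; so word 1 is PREP.
If word 3 were ADV, no tagging could satisfy rule 2; so word 3 is DET.
If word 4 were DET, no tagging could satisfy rule 4; so word 4 is ADV.
The only consistent sequence is: PREP NOUN DET ADV PREP PREP.
Checking: rule 1 ✓; rule 2 ✓; rule 3 ✓; rule 4 ✓.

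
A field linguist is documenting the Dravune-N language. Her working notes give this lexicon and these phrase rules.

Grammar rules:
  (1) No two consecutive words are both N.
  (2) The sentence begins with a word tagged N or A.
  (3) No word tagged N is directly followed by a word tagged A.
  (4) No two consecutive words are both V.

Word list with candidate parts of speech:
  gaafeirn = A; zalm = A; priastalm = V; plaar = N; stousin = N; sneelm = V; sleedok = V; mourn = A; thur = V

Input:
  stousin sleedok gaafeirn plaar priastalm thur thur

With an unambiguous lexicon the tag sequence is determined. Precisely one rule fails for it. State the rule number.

4

Fixed tagging: N V A N V V V.
Checking each rule: R1 ok, R2 ok, R3 ok, R4 fails.
Only rule 4 fails.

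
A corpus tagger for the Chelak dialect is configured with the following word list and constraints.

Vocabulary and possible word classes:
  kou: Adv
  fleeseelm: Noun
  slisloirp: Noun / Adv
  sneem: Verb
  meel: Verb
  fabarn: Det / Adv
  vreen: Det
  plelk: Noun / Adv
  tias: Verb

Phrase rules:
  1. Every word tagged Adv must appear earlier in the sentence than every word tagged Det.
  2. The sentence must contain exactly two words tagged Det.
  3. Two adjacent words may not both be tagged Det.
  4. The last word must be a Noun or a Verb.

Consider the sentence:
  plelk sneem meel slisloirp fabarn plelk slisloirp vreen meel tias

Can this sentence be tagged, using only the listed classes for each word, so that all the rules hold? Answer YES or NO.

YES

Candidates per position — 1:plelk {Noun,Adv}; 2:sneem {Verb}; 3:meel {Verb}; 4:slisloirp {Noun,Adv}; 5:fabarn {Det,Adv}; 6:plelk {Noun,Adv}; 7:slisloirp {Noun,Adv}; 8:vreen {Det}; 9:meel {Verb}; 10:tias {Verb}.
One satisfying assignment: Adv Verb Verb Noun Det Noun Noun Det Verb Verb.
Checking: rule 1 ok; rule 2 ok; rule 3 ok; rule 4 ok.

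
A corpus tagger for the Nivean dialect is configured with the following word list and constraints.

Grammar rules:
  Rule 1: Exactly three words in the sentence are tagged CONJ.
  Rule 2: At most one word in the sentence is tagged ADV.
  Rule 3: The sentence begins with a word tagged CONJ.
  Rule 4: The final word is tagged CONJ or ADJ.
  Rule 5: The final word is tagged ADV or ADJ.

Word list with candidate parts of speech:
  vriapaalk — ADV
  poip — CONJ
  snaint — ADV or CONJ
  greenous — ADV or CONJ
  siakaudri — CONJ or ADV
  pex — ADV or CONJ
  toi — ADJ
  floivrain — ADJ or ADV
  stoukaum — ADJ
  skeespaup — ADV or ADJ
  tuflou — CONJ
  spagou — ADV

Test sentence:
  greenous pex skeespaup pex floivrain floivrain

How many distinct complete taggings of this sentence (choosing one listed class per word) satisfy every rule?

Candidates per position — 1:greenous {ADV,CONJ}; 2:pex {ADV,CONJ}; 3:skeespaup {ADV,ADJ}; 4:pex {ADV,CONJ}; 5:floivrain {ADJ,ADV}; 6:floivrain {ADJ,ADV}.
There are 64 candidate sequences in total.
The sequences that satisfy every rule: CONJ CONJ ADV CONJ ADJ ADJ; CONJ CONJ ADJ CONJ ADJ ADJ; CONJ CONJ ADJ CONJ ADV ADJ.
Count = 3.

3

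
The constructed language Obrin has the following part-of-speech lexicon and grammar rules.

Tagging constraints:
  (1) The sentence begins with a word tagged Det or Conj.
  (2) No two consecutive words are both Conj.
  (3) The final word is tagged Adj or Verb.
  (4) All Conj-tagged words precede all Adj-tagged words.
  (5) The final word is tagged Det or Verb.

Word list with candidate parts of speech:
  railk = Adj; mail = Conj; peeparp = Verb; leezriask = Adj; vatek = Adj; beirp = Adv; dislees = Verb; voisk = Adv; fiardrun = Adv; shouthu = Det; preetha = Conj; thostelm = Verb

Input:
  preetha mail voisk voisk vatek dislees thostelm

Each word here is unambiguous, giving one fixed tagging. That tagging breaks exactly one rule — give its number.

Fixed tagging: Conj Conj Adv Adv Adj Verb Verb.
Applying the rules: R1 pass, R2 fail, R3 pass, R4 pass, R5 pass.
Only rule 2 fails.

2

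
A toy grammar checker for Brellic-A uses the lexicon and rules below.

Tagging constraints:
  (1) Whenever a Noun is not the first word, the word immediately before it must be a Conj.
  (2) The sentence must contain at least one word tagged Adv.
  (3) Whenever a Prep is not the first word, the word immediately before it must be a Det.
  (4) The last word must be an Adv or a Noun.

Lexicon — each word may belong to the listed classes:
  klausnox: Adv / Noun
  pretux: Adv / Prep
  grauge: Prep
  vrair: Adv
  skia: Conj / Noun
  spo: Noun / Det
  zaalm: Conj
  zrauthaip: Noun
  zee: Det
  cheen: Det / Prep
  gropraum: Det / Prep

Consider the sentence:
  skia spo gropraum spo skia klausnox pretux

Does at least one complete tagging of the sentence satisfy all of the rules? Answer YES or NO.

YES

Candidates per position — 1:skia {Conj,Noun}; 2:spo {Noun,Det}; 3:gropraum {Det,Prep}; 4:spo {Noun,Det}; 5:skia {Conj,Noun}; 6:klausnox {Adv,Noun}; 7:pretux {Adv,Prep}.
One satisfying assignment: Conj Noun Det Det Conj Noun Adv.
Check: rule 1 ok; rule 2 ok; rule 3 ok; rule 4 ok.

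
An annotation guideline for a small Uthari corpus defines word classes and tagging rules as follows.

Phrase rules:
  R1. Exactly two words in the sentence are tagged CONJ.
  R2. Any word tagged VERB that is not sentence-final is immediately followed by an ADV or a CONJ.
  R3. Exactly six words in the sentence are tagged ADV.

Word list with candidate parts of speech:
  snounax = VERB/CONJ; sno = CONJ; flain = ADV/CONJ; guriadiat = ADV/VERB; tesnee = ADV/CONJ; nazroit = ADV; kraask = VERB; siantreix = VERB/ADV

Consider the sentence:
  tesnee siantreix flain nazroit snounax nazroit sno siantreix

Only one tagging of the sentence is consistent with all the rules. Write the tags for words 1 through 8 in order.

Candidates per position — 1:tesnee {ADV,CONJ}; 2:siantreix {VERB,ADV}; 3:flain {ADV,CONJ}; 4:nazroit {ADV}; 5:snounax {VERB,CONJ}; 6:nazroit {ADV}; 7:sno {CONJ}; 8:siantreix {VERB,ADV}.
If word 1 were CONJ, no tagging could satisfy rule 3; so word 1 is ADV.
If word 2 were VERB, no tagging could satisfy rule 3; so word 2 is ADV.
If word 3 were CONJ, no tagging could satisfy rule 3; so word 3 is ADV.
If word 5 were VERB, no tagging could satisfy rule 1; so word 5 is CONJ.
If word 8 were VERB, no tagging could satisfy rule 3; so word 8 is ADV.
That leaves exactly one tagging: ADV ADV ADV ADV CONJ ADV CONJ ADV.
Verifying each rule — rule 1 ✓; rule 2 ✓; rule 3 ✓.

ADV ADV ADV ADV CONJ ADV CONJ ADV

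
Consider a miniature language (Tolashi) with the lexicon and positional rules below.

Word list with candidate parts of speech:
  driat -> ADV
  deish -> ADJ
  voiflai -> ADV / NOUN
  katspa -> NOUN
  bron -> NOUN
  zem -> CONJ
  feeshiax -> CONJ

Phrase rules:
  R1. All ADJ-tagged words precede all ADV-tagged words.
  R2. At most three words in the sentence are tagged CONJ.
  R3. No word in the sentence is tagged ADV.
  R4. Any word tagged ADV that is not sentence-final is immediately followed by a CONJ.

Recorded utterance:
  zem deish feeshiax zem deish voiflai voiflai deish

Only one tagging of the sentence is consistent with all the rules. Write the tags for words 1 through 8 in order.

CONJ ADJ CONJ CONJ ADJ NOUN NOUN ADJ

Candidates per position — 1:zem {CONJ}; 2:deish {ADJ}; 3:feeshiax {CONJ}; 4:zem {CONJ}; 5:deish {ADJ}; 6:voiflai {ADV,NOUN}; 7:voiflai {ADV,NOUN}; 8:deish {ADJ}.
Position 6: ADV is ruled out by rule 1; that leaves NOUN.
Position 7: ADV is ruled out by rule 1; that leaves NOUN.
That leaves exactly one tagging: CONJ ADJ CONJ CONJ ADJ NOUN NOUN ADJ.
Checking: rule 1 ok; rule 2 ok; rule 3 ok; rule 4 ok.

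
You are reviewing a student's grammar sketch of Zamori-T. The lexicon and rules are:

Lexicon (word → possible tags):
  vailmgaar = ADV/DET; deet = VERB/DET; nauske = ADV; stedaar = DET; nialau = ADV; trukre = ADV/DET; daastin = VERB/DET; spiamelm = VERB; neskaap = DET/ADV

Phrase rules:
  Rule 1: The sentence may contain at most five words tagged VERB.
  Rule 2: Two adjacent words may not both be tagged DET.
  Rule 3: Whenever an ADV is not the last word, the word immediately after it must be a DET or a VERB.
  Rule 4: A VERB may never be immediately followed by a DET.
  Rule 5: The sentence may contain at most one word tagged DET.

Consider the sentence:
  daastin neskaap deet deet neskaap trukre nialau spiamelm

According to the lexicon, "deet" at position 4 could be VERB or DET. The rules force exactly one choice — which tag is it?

Candidates per position — 1:daastin {VERB,DET}; 2:neskaap {DET,ADV}; 3:deet {VERB,DET}; 4:deet {VERB,DET}; 5:neskaap {DET,ADV}; 6:trukre {ADV,DET}; 7:nialau {ADV}; 8:spiamelm {VERB}.
If word 6 were ADV, no tagging could satisfy rule 3; so word 6 is DET.
If word 1 were DET, no tagging could satisfy rule 5; so word 1 is VERB.
If word 2 were DET, no tagging could satisfy rule 4; so word 2 is ADV.
If word 3 were DET, no tagging could satisfy rule 5; so word 3 is VERB.
If word 4 were DET, no tagging could satisfy rule 4; so word 4 is VERB.
If word 5 were DET, no tagging could satisfy rule 2; so word 5 is ADV.
The unique satisfying tagging is: VERB ADV VERB VERB ADV DET ADV VERB.
Rule-by-rule: rule 1 ✓; rule 2 ✓; rule 3 ✓; rule 4 ✓; rule 5 ✓.

VERB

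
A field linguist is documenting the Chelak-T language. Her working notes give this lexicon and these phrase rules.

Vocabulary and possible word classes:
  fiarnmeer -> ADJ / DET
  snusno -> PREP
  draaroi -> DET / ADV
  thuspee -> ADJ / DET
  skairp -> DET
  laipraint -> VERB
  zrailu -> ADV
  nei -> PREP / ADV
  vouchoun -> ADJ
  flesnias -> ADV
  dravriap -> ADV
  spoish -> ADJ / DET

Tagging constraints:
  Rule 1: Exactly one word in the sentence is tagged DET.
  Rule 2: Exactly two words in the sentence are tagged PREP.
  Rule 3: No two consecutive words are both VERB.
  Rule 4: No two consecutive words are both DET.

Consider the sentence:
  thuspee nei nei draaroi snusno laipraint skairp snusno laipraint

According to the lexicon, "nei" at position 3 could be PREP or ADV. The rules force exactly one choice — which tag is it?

Candidates per position — 1:thuspee {ADJ,DET}; 2:nei {PREP,ADV}; 3:nei {PREP,ADV}; 4:draaroi {DET,ADV}; 5:snusno {PREP}; 6:laipraint {VERB}; 7:skairp {DET}; 8:snusno {PREP}; 9:laipraint {VERB}.
Word 1 cannot be DET — rule 1 would then fail for every completion. It is ADJ.
Word 2 cannot be PREP — rule 2 would then fail for every completion. It is ADV.
Word 3 cannot be PREP — rule 2 would then fail for every completion. It is ADV.
Word 4 cannot be DET — rule 1 would then fail for every completion. It is ADV.
The unique satisfying tagging is: ADJ ADV ADV ADV PREP VERB DET PREP VERB.
Check: rule 1 ✓; rule 2 ✓; rule 3 ✓; rule 4 ✓.

ADV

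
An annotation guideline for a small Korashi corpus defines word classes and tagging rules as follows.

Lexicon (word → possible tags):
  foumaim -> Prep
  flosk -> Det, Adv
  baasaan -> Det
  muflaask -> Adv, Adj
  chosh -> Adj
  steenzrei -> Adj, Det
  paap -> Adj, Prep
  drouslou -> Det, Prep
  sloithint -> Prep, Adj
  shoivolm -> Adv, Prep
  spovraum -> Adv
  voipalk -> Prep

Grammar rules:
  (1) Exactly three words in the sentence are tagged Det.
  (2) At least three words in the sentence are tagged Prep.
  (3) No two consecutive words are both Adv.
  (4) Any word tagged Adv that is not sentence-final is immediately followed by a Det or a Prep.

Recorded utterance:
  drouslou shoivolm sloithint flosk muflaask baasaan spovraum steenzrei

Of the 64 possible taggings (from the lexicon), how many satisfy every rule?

Candidates per position — 1:drouslou {Det,Prep}; 2:shoivolm {Adv,Prep}; 3:sloithint {Prep,Adj}; 4:flosk {Det,Adv}; 5:muflaask {Adv,Adj}; 6:baasaan {Det}; 7:spovraum {Adv}; 8:steenzrei {Adj,Det}.
There are 64 candidate sequences in total.
The sequences that satisfy every rule: Prep Prep Prep Det Adv Det Adv Det; Prep Prep Prep Det Adj Det Adv Det.
Count = 2.

2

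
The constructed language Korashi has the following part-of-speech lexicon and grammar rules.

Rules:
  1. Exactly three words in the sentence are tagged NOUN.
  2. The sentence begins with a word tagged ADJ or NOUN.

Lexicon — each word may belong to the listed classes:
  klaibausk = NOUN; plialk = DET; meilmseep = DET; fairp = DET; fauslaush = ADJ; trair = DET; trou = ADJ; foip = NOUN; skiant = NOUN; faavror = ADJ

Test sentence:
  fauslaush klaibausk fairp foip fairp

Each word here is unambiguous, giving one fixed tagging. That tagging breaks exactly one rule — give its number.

1

Fixed tagging: ADJ NOUN DET NOUN DET.
Checking each rule: R1 ✗, R2 ✓.
Only rule 1 fails.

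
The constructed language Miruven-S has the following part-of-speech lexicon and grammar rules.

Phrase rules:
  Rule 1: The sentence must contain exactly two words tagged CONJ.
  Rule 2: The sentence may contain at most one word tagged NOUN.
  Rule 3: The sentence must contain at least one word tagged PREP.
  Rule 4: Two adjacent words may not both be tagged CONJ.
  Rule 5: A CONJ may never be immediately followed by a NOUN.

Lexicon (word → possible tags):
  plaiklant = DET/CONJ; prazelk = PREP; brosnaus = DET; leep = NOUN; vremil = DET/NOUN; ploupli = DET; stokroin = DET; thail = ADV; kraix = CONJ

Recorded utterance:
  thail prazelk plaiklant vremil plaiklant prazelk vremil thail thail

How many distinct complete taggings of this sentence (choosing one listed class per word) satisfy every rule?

Candidates per position — 1:thail {ADV}; 2:prazelk {PREP}; 3:plaiklant {DET,CONJ}; 4:vremil {DET,NOUN}; 5:plaiklant {DET,CONJ}; 6:prazelk {PREP}; 7:vremil {DET,NOUN}; 8:thail {ADV}; 9:thail {ADV}.
There are 16 candidate sequences in total.
The sequences that satisfy every rule: ADV PREP CONJ DET CONJ PREP DET ADV ADV; ADV PREP CONJ DET CONJ PREP NOUN ADV ADV.
Count = 2.

2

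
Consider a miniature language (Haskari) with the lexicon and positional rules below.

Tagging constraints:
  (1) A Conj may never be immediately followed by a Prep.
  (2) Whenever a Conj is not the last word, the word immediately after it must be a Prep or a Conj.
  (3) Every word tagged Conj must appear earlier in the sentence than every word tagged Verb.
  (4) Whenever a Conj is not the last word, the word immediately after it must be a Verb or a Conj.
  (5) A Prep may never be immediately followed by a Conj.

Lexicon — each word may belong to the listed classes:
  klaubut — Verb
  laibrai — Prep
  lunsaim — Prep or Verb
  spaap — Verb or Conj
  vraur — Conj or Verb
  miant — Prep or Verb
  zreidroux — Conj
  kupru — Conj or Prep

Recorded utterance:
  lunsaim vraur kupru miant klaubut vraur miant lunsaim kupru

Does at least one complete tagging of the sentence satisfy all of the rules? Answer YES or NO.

YES

Candidates per position — 1:lunsaim {Prep,Verb}; 2:vraur {Conj,Verb}; 3:kupru {Conj,Prep}; 4:miant {Prep,Verb}; 5:klaubut {Verb}; 6:vraur {Conj,Verb}; 7:miant {Prep,Verb}; 8:lunsaim {Prep,Verb}; 9:kupru {Conj,Prep}.
One satisfying assignment: Verb Verb Prep Prep Verb Verb Verb Verb Prep.
Verifying each rule — rule 1 holds; rule 2 holds; rule 3 holds; rule 4 holds; rule 5 holds.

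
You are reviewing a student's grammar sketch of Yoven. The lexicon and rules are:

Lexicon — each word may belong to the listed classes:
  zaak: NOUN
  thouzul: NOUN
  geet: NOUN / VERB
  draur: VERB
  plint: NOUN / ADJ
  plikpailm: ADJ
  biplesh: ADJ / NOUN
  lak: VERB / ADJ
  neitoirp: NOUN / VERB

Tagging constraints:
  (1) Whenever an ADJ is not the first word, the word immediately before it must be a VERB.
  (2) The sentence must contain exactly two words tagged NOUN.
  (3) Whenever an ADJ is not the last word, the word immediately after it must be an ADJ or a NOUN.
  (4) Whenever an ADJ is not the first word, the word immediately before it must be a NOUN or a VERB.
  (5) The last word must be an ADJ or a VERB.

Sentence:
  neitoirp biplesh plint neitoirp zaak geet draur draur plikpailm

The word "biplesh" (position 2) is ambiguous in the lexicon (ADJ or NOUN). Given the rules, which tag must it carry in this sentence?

ADJ

Candidates per position — 1:neitoirp {NOUN,VERB}; 2:biplesh {ADJ,NOUN}; 3:plint {NOUN,ADJ}; 4:neitoirp {NOUN,VERB}; 5:zaak {NOUN}; 6:geet {NOUN,VERB}; 7:draur {VERB}; 8:draur {VERB}; 9:plikpailm {ADJ}.
Position 3: tagging it ADJ would leave rule 1 unsatisfiable, so it must be NOUN.
Position 4: tagging it NOUN would leave rule 2 unsatisfiable, so it must be VERB.
Position 6: tagging it NOUN would leave rule 2 unsatisfiable, so it must be VERB.
Position 1: tagging it NOUN would leave rule 2 unsatisfiable, so it must be VERB.
Position 2: tagging it NOUN would leave rule 2 unsatisfiable, so it must be ADJ.
So the tagging must be: VERB ADJ NOUN VERB NOUN VERB VERB VERB ADJ.
Check: rule 1 holds; rule 2 holds; rule 3 holds; rule 4 holds; rule 5 holds.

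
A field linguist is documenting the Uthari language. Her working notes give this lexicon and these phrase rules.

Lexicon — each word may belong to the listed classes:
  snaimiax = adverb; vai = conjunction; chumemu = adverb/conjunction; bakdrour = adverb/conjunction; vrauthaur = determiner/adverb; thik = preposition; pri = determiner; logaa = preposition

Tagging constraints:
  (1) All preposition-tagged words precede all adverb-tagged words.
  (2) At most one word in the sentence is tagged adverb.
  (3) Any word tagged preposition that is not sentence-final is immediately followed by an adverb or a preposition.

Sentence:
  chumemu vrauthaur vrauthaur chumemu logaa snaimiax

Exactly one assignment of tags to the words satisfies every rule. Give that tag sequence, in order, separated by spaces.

conjunction determiner determiner conjunction preposition adverb

Candidates per position — 1:chumemu {adverb,conjunction}; 2:vrauthaur {determiner,adverb}; 3:vrauthaur {determiner,adverb}; 4:chumemu {adverb,conjunction}; 5:logaa {preposition}; 6:snaimiax {adverb}.
Word 1 cannot be adverb — rule 1 would then fail for every completion. It is conjunction.
Word 2 cannot be adverb — rule 1 would then fail for every completion. It is determiner.
Word 3 cannot be adverb — rule 1 would then fail for every completion. It is determiner.
Word 4 cannot be adverb — rule 1 would then fail for every completion. It is conjunction.
That leaves exactly one tagging: conjunction determiner determiner conjunction preposition adverb.
Check: rule 1 ok; rule 2 ok; rule 3 ok.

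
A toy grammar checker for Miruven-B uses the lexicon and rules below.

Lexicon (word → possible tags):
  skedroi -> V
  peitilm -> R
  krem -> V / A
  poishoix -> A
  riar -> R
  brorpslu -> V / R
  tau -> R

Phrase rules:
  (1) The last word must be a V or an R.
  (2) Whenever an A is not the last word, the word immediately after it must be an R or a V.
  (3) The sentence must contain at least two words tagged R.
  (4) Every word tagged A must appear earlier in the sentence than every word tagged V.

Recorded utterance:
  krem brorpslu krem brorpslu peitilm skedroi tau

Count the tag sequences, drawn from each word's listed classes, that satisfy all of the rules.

Candidates per position — 1:krem {V,A}; 2:brorpslu {V,R}; 3:krem {V,A}; 4:brorpslu {V,R}; 5:peitilm {R}; 6:skedroi {V}; 7:tau {R}.
There are 16 candidate sequences in total.
Checking each against the rules leaves 10 sequences.
Count = 10.

10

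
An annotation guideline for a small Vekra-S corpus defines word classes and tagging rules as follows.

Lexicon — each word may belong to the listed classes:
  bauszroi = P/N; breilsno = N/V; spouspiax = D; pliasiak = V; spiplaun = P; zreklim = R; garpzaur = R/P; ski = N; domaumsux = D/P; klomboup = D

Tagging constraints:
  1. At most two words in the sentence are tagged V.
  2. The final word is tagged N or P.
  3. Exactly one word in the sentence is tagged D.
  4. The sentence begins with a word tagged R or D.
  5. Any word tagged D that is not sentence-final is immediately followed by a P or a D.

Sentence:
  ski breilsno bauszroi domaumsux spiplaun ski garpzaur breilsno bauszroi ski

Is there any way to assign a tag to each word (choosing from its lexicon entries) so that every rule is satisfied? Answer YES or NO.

Candidates per position — 1:ski {N}; 2:breilsno {N,V}; 3:bauszroi {P,N}; 4:domaumsux {D,P}; 5:spiplaun {P}; 6:ski {N}; 7:garpzaur {R,P}; 8:breilsno {N,V}; 9:bauszroi {P,N}; 10:ski {N}.
Rule 4 cannot be satisfied by any choice of tags from the lexicon.
So there is no consistent tagging.

NO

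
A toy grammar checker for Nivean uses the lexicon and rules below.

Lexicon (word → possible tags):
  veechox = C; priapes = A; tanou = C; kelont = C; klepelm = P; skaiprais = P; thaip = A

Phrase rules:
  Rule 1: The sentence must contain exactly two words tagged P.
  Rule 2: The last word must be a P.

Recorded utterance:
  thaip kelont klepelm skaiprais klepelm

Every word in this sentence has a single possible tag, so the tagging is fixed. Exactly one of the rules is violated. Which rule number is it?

Fixed tagging: A C P P P.
Checking each rule: R1 ✗, R2 ✓.
Only rule 1 fails.

1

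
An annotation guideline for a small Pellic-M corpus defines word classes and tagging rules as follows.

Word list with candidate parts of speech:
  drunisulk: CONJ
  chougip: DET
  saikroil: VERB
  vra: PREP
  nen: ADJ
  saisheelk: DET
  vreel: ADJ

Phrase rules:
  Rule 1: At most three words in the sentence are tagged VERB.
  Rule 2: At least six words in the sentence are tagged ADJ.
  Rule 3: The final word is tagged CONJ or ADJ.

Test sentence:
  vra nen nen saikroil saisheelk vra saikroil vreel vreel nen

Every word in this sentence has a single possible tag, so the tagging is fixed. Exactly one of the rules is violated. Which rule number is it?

2

Fixed tagging: PREP ADJ ADJ VERB DET PREP VERB ADJ ADJ ADJ.
Rule check: R1 holds, R2 violated, R3 holds.
Only rule 2 fails.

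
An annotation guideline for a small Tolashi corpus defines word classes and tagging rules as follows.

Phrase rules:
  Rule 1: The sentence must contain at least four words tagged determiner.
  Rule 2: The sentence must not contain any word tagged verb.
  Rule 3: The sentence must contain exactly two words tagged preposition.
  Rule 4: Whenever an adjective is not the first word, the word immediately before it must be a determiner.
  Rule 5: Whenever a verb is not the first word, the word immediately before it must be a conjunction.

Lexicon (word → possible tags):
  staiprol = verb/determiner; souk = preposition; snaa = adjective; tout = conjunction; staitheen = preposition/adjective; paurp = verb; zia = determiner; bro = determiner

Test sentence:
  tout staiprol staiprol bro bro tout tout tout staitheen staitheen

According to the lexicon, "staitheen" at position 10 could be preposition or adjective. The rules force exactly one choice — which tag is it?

Candidates per position — 1:tout {conjunction}; 2:staiprol {verb,determiner}; 3:staiprol {verb,determiner}; 4:bro {determiner}; 5:bro {determiner}; 6:tout {conjunction}; 7:tout {conjunction}; 8:tout {conjunction}; 9:staitheen {preposition,adjective}; 10:staitheen {preposition,adjective}.
At position 2, choosing verb makes rule 1 impossible to satisfy; hence determiner.
At position 3, choosing verb makes rule 1 impossible to satisfy; hence determiner.
At position 9, choosing adjective makes rule 3 impossible to satisfy; hence preposition.
At position 10, choosing adjective makes rule 3 impossible to satisfy; hence preposition.
The unique satisfying tagging is: conjunction determiner determiner determiner determiner conjunction conjunction conjunction preposition preposition.
Check: rule 1 holds; rule 2 holds; rule 3 holds; rule 4 holds; rule 5 holds.

preposition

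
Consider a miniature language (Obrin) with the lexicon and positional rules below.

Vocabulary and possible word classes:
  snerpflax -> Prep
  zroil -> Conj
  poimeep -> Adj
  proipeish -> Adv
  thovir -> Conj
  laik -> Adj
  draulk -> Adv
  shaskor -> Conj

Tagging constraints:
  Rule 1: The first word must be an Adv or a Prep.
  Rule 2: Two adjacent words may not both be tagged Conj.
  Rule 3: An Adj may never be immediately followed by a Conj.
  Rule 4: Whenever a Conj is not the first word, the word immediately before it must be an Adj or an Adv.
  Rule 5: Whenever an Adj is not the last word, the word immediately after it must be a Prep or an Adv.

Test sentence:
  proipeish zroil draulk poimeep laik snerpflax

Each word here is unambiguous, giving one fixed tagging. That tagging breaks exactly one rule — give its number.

Fixed tagging: Adv Conj Adv Adj Adj Prep.
Checking each rule: R1 ✓, R2 ✓, R3 ✓, R4 ✓, R5 ✗.
Only rule 5 fails.

5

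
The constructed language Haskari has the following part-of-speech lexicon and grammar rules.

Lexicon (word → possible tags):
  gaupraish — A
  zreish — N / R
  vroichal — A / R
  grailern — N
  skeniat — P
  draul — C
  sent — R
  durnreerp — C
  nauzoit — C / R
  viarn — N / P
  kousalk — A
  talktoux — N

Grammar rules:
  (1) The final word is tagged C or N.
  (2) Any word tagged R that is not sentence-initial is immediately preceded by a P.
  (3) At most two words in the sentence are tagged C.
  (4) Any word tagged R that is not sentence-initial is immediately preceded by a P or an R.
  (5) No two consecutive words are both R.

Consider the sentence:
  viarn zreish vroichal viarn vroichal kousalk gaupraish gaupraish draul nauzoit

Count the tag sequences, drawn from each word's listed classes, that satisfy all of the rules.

9

Candidates per position — 1:viarn {N,P}; 2:zreish {N,R}; 3:vroichal {A,R}; 4:viarn {N,P}; 5:vroichal {A,R}; 6:kousalk {A}; 7:gaupraish {A}; 8:gaupraish {A}; 9:draul {C}; 10:nauzoit {C,R}.
There are 64 candidate sequences in total.
Checking each against the rules leaves 9 sequences.
Count = 9.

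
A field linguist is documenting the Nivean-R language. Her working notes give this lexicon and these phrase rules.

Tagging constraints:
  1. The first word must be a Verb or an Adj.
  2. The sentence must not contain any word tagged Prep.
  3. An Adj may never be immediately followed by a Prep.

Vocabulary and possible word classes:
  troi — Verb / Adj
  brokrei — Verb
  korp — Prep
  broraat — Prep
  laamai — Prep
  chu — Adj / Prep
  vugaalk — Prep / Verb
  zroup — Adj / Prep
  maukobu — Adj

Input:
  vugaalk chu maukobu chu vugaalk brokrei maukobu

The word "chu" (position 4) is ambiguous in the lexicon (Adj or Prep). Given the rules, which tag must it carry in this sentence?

Adj

Candidates per position — 1:vugaalk {Prep,Verb}; 2:chu {Adj,Prep}; 3:maukobu {Adj}; 4:chu {Adj,Prep}; 5:vugaalk {Prep,Verb}; 6:brokrei {Verb}; 7:maukobu {Adj}.
If word 1 were Prep, no tagging could satisfy rule 1; so word 1 is Verb.
If word 2 were Prep, no tagging could satisfy rule 2; so word 2 is Adj.
If word 4 were Prep, no tagging could satisfy rule 2; so word 4 is Adj.
If word 5 were Prep, no tagging could satisfy rule 2; so word 5 is Verb.
That leaves exactly one tagging: Verb Adj Adj Adj Verb Verb Adj.
Check: rule 1 ok; rule 2 ok; rule 3 ok.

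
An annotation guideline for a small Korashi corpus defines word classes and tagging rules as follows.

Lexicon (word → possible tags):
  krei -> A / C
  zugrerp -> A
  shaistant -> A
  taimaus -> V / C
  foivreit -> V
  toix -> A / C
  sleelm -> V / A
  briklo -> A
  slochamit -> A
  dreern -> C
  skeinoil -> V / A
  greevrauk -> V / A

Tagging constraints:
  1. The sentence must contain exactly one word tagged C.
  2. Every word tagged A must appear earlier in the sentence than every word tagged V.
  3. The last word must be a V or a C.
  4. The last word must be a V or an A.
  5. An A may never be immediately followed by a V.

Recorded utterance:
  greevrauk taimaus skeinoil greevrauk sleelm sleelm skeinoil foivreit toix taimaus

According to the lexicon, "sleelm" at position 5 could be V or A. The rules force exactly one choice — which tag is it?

V

Candidates per position — 1:greevrauk {V,A}; 2:taimaus {V,C}; 3:skeinoil {V,A}; 4:greevrauk {V,A}; 5:sleelm {V,A}; 6:sleelm {V,A}; 7:skeinoil {V,A}; 8:foivreit {V}; 9:toix {A,C}; 10:taimaus {V,C}.
If word 3 were A, no tagging could satisfy rule 5; so word 3 is V.
If word 4 were A, no tagging could satisfy rule 2; so word 4 is V.
If word 5 were A, no tagging could satisfy rule 2; so word 5 is V.
If word 6 were A, no tagging could satisfy rule 2; so word 6 is V.
If word 7 were A, no tagging could satisfy rule 2; so word 7 is V.
If word 9 were A, no tagging could satisfy rule 2; so word 9 is C.
If word 10 were C, no tagging could satisfy rule 1; so word 10 is V.
If word 2 were C, no tagging could satisfy rule 1; so word 2 is V.
If word 1 were A, no tagging could satisfy rule 5; so word 1 is V.
So the tagging must be: V V V V V V V V C V.
Rule-by-rule: rule 1 ✓; rule 2 ✓; rule 3 ✓; rule 4 ✓; rule 5 ✓.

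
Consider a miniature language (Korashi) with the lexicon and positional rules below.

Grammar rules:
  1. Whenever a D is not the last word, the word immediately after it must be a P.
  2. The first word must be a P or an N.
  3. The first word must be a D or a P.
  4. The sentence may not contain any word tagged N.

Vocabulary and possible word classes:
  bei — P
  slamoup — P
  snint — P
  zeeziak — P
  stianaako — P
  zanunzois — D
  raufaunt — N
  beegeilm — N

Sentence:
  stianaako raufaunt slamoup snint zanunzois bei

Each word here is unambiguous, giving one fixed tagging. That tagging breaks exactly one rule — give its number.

Fixed tagging: P N P P D P.
Rule check: R1 holds, R2 holds, R3 holds, R4 violated.
Only rule 4 fails.

4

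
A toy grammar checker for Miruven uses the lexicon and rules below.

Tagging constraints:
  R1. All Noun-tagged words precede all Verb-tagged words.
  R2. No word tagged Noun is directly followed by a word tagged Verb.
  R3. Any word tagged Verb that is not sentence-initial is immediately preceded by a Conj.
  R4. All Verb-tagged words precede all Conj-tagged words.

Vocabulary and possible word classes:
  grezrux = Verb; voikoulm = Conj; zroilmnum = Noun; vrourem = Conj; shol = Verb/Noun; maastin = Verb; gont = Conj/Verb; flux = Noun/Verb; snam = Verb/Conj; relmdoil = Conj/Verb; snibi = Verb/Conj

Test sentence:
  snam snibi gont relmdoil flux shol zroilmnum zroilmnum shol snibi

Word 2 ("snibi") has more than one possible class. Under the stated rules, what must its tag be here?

Candidates per position — 1:snam {Verb,Conj}; 2:snibi {Verb,Conj}; 3:gont {Conj,Verb}; 4:relmdoil {Conj,Verb}; 5:flux {Noun,Verb}; 6:shol {Verb,Noun}; 7:zroilmnum {Noun}; 8:zroilmnum {Noun}; 9:shol {Verb,Noun}; 10:snibi {Verb,Conj}.
Word 1 cannot be Verb — rule 1 would then fail for every completion. It is Conj.
Word 2 cannot be Verb — rule 1 would then fail for every completion. It is Conj.
Word 3 cannot be Verb — rule 1 would then fail for every completion. It is Conj.
Word 4 cannot be Verb — rule 1 would then fail for every completion. It is Conj.
Word 5 cannot be Verb — rule 1 would then fail for every completion. It is Noun.
Word 6 cannot be Verb — rule 1 would then fail for every completion. It is Noun.
Word 9 cannot be Verb — rule 2 would then fail for every completion. It is Noun.
Word 10 cannot be Verb — rule 2 would then fail for every completion. It is Conj.
The only consistent sequence is: Conj Conj Conj Conj Noun Noun Noun Noun Noun Conj.
Checking: rule 1 satisfied; rule 2 satisfied; rule 3 satisfied; rule 4 satisfied.

Conj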